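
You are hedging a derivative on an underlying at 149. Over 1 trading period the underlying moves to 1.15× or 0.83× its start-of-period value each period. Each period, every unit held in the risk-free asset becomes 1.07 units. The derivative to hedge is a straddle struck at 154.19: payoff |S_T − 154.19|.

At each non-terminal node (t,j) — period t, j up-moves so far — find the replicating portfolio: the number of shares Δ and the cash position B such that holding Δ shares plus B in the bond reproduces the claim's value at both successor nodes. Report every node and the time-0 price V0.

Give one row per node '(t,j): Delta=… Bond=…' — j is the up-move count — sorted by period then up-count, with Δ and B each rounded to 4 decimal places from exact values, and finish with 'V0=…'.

Since d<R<u, set p* = (R−d)/(u−d) = 0.7500; price each node as the discounted p*-expectation of its children.
At expiry t=1: V(1,0)=30.5200, V(1,1)=17.1600
  t=0,j=0: stock 149.0000 → up 171.3500 (V=17.1600), down 123.6700 (V=30.5200). Price 19.1589; hedge Δ=-0.2802, bond B=60.9089.
Root portfolio cost Δ·149+B reproduces V0=19.1589.

(0,0): Delta=-0.2802 Bond=60.9089
V0=19.1589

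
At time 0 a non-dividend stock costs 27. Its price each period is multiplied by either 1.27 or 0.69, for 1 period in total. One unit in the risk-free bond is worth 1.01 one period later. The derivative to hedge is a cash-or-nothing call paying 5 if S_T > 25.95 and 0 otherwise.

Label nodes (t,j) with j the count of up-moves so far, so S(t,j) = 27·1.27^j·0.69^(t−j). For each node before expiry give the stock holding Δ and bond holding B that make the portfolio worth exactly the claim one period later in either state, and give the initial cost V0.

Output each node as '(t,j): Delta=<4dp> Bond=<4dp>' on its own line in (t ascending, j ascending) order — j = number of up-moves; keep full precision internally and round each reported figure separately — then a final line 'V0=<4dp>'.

(0,0): Delta=0.3193 Bond=-5.8894
V0=2.7313

Under the risk-neutral measure, an up-move has probability p* = (R−d)/(u−d) = 0.5517 and values discount at R = 1.01.
Terminal payoffs: V(1,0)=0.0000, V(1,1)=5.0000
(0,0): S=27.0000. Δ = (V_up−V_dn)/(S_up−S_dn) = (5.0000−0.0000)/(34.2900−18.6300) = 0.3193. V = [p*·5.0000 + (1−p*)·0.0000]/1.01 = 2.7313. B = V − Δ·S = -5.8894.
The time-0 hedge costs 2.7313, which is the no-arbitrage price.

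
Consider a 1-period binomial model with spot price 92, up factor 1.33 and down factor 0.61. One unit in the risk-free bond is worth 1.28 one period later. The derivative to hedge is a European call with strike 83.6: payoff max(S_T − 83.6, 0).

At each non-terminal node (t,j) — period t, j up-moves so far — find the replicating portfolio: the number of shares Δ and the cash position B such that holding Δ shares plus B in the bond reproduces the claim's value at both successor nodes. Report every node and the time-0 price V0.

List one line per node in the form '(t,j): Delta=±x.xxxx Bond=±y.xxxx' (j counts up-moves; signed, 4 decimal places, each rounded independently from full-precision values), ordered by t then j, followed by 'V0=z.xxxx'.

Risk-neutral probability p* = (R−d)/(u−d) = (1.28−0.61)/(1.33−0.61) = 0.9306.
Payoff layer (t=1): V(1,0)=0.0000, V(1,1)=38.7600
Node (0,0) S=92.0000: V=(p*·38.7600+(1−p*)·0.0000)/1.28=28.1784; Δ=(38.7600−0.0000)/(122.3600−56.1200)=0.5851; B=V−Δ·S=-25.6549
Self-financing check: at every node Δ·S+B equals the discounted successor values.

(0,0): Delta=0.5851 Bond=-25.6549
V0=28.1784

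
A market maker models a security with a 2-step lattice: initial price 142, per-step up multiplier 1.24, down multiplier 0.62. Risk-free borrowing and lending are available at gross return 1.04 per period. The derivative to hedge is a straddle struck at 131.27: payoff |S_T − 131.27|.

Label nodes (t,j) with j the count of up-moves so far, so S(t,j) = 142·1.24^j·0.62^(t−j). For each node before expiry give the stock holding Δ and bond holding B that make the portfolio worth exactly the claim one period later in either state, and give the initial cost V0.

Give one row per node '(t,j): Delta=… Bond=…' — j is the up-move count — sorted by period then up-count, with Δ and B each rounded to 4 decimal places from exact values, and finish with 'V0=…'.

(0,0): Delta=0.2884 Bond=12.3015
(1,0): Delta=-1.0000 Bond=126.2212
(1,1): Delta=0.5951 Bond=-41.2196
V0=53.2492

Under the risk-neutral measure, an up-move has probability p* = (R−d)/(u−d) = 0.6774 and values discount at R = 1.04.
Terminal values V(2,·): V(2,0)=76.6852, V(2,1)=22.1004, V(2,2)=87.0692
(1,0): S=88.0400. Δ = (V_up−V_dn)/(S_up−S_dn) = (22.1004−76.6852)/(109.1696−54.5848) = -1.0000. V = [p*·22.1004 + (1−p*)·76.6852]/1.04 = 38.1812. B = V − Δ·S = 126.2212.
(1,1): S=176.0800. Δ = (V_up−V_dn)/(S_up−S_dn) = (87.0692−22.1004)/(218.3392−109.1696) = 0.5951. V = [p*·87.0692 + (1−p*)·22.1004]/1.04 = 63.5688. B = V − Δ·S = -41.2196.
(0,0): S=142.0000. Δ = (V_up−V_dn)/(S_up−S_dn) = (63.5688−38.1812)/(176.0800−88.0400) = 0.2884. V = [p*·63.5688 + (1−p*)·38.1812]/1.04 = 53.2492. B = V − Δ·S = 12.3015.
Each (Δ,B) replicates both successor values, so the strategy is self-financing and V0 is arbitrage-free.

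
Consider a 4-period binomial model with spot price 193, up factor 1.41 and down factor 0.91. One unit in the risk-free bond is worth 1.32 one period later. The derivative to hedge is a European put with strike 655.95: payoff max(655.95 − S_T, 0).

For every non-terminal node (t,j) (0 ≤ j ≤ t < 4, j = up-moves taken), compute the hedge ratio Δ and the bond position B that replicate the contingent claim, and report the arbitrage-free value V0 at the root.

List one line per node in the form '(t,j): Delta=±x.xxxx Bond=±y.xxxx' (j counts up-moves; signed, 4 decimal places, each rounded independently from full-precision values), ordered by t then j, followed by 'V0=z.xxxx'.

(0,0): Delta=-0.7345 Bond=180.7293
(1,0): Delta=-1.0000 Bond=285.1996
(1,1): Delta=-0.6968 Bond=228.3253
(2,0): Delta=-1.0000 Bond=376.4635
(2,1): Delta=-1.0000 Bond=376.4635
(2,2): Delta=-0.6539 Bond=284.9096
(3,0): Delta=-1.0000 Bond=496.9318
(3,1): Delta=-1.0000 Bond=496.9318
(3,2): Delta=-1.0000 Bond=496.9318
(3,3): Delta=-0.6049 Bond=349.5525
V0=38.9787

Since d<R<u, set p* = (R−d)/(u−d) = 0.8200; price each node as the discounted p*-expectation of its children.
At expiry t=4: V(4,0)=523.6003, V(4,1)=450.8807, V(4,2)=338.2053, V(4,3)=163.6203, V(4,4)=0.0000
(3,0): S=145.4392. Δ = (V_up−V_dn)/(S_up−S_dn) = (450.8807−523.6003)/(205.0693−132.3497) = -1.0000. V = [p*·450.8807 + (1−p*)·523.6003]/1.32 = 351.4926. B = V − Δ·S = 496.9318.
(3,1): S=225.3509. Δ = (V_up−V_dn)/(S_up−S_dn) = (338.2053−450.8807)/(317.7447−205.0693) = -1.0000. V = [p*·338.2053 + (1−p*)·450.8807]/1.32 = 271.5810. B = V − Δ·S = 496.9318.
(3,2): S=349.1700. Δ = (V_up−V_dn)/(S_up−S_dn) = (163.6203−338.2053)/(492.3297−317.7447) = -1.0000. V = [p*·163.6203 + (1−p*)·338.2053]/1.32 = 147.7618. B = V − Δ·S = 496.9318.
(3,3): S=541.0217. Δ = (V_up−V_dn)/(S_up−S_dn) = (0.0000−163.6203)/(762.8405−492.3297) = -0.6049. V = [p*·0.0000 + (1−p*)·163.6203]/1.32 = 22.3119. B = V − Δ·S = 349.5525.
(2,0): S=159.8233. Δ = (V_up−V_dn)/(S_up−S_dn) = (271.5810−351.4926)/(225.3509−145.4392) = -1.0000. V = [p*·271.5810 + (1−p*)·351.4926]/1.32 = 216.6402. B = V − Δ·S = 376.4635.
(2,1): S=247.6383. Δ = (V_up−V_dn)/(S_up−S_dn) = (147.7618−271.5810)/(349.1700−225.3509) = -1.0000. V = [p*·147.7618 + (1−p*)·271.5810]/1.32 = 128.8252. B = V − Δ·S = 376.4635.
(2,2): S=383.7033. Δ = (V_up−V_dn)/(S_up−S_dn) = (22.3119−147.7618)/(541.0217−349.1700) = -0.6539. V = [p*·22.3119 + (1−p*)·147.7618]/1.32 = 34.0097. B = V − Δ·S = 284.9096.
(1,0): S=175.6300. Δ = (V_up−V_dn)/(S_up−S_dn) = (128.8252−216.6402)/(247.6383−159.8233) = -1.0000. V = [p*·128.8252 + (1−p*)·216.6402]/1.32 = 109.5696. B = V − Δ·S = 285.1996.
(1,1): S=272.1300. Δ = (V_up−V_dn)/(S_up−S_dn) = (34.0097−128.8252)/(383.7033−247.6383) = -0.6968. V = [p*·34.0097 + (1−p*)·128.8252]/1.32 = 38.6943. B = V − Δ·S = 228.3253.
(0,0): S=193.0000. Δ = (V_up−V_dn)/(S_up−S_dn) = (38.6943−109.5696)/(272.1300−175.6300) = -0.7345. V = [p*·38.6943 + (1−p*)·109.5696]/1.32 = 38.9787. B = V − Δ·S = 180.7293.
Root portfolio cost Δ·193+B reproduces V0=38.9787.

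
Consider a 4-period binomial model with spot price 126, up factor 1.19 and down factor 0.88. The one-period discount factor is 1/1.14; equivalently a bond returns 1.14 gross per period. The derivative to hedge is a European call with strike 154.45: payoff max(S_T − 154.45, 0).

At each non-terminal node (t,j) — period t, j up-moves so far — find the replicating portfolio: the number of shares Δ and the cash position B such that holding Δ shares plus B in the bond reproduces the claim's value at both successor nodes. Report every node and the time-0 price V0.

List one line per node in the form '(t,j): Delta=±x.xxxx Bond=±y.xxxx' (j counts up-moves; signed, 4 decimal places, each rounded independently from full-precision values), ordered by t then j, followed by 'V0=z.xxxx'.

Under the risk-neutral measure, an up-move has probability p* = (R−d)/(u−d) = 0.8387 and values discount at R = 1.14.
At expiry t=4: V(4,0)=0.0000, V(4,1)=0.0000, V(4,2)=0.0000, V(4,3)=32.4004, V(4,4)=98.2227
  t=3,j=0: stock 85.8655 → up 102.1799 (V=0.0000), down 75.5616 (V=0.0000). Price 0.0000; hedge Δ=0.0000, bond B=0.0000.
  t=3,j=1: stock 116.1135 → up 138.1751 (V=0.0000), down 102.1799 (V=0.0000). Price 0.0000; hedge Δ=0.0000, bond B=0.0000.
  t=3,j=2: stock 157.0172 → up 186.8504 (V=32.4004), down 138.1751 (V=0.0000). Price 23.8373; hedge Δ=0.6656, bond B=-80.6802.
  t=3,j=3: stock 212.3300 → up 252.6727 (V=98.2227), down 186.8504 (V=32.4004). Price 76.8476; hedge Δ=1.0000, bond B=-135.4825.
  t=2,j=0: stock 97.5744 → up 116.1135 (V=0.0000), down 85.8655 (V=0.0000). Price 0.0000; hedge Δ=0.0000, bond B=0.0000.
  t=2,j=1: stock 131.9472 → up 157.0172 (V=23.8373), down 116.1135 (V=0.0000). Price 17.5374; hedge Δ=0.5828, bond B=-59.3572.
  t=2,j=2: stock 178.4286 → up 212.3300 (V=76.8476), down 157.0172 (V=23.8373). Price 59.9101; hedge Δ=0.9584, bond B=-111.0907.
  t=1,j=0: stock 110.8800 → up 131.9472 (V=17.5374), down 97.5744 (V=0.0000). Price 12.9024; hedge Δ=0.5102, bond B=-43.6697.
  t=1,j=1: stock 149.9400 → up 178.4286 (V=59.9101), down 131.9472 (V=17.5374). Price 46.5577; hedge Δ=0.9116, bond B=-90.1286.
  t=0,j=0: stock 126.0000 → up 149.9400 (V=46.5577), down 110.8800 (V=12.9024). Price 36.0785; hedge Δ=0.8616, bond B=-72.4870.
The time-0 hedge costs 36.0785, which is the no-arbitrage price.

(0,0): Delta=0.8616 Bond=-72.4870
(1,0): Delta=0.5102 Bond=-43.6697
(1,1): Delta=0.9116 Bond=-90.1286
(2,0): Delta=0.0000 Bond=0.0000
(2,1): Delta=0.5828 Bond=-59.3572
(2,2): Delta=0.9584 Bond=-111.0907
(3,0): Delta=0.0000 Bond=0.0000
(3,1): Delta=0.0000 Bond=0.0000
(3,2): Delta=0.6656 Bond=-80.6802
(3,3): Delta=1.0000 Bond=-135.4825
V0=36.0785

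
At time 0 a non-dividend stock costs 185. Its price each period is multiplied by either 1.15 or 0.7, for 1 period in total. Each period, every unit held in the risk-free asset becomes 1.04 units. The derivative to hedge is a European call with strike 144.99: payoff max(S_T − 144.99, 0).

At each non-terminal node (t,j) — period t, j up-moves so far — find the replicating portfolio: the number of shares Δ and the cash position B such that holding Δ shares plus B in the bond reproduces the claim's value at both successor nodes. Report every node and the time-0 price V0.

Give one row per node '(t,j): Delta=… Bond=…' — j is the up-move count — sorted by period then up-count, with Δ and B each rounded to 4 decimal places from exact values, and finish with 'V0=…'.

(0,0): Delta=0.8139 Bond=-101.3504
V0=49.2274

Since d<R<u, set p* = (R−d)/(u−d) = 0.7556; price each node as the discounted p*-expectation of its children.
Terminal values V(1,·): V(1,0)=0.0000, V(1,1)=67.7600
Node (0,0) S=185.0000: V=(p*·67.7600+(1−p*)·0.0000)/1.04=49.2274; Δ=(67.7600−0.0000)/(212.7500−129.5000)=0.8139; B=V−Δ·S=-101.3504
Self-financing check: at every node Δ·S+B equals the discounted successor values.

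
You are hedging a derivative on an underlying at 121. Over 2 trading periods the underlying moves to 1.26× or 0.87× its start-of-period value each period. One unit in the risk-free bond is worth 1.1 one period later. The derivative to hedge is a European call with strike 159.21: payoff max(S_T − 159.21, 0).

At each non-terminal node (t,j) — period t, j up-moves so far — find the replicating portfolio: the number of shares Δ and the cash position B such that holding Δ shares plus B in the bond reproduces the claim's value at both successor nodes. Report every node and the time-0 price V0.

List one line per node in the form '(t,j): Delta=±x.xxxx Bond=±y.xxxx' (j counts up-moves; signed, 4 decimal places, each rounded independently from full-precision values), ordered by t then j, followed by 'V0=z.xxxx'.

(0,0): Delta=0.3737 Bond=-35.7595
(1,0): Delta=0.0000 Bond=0.0000
(1,1): Delta=0.5531 Bond=-66.6992
V0=9.4537

Since d<R<u, set p* = (R−d)/(u−d) = 0.5897; price each node as the discounted p*-expectation of its children.
Payoff layer (t=2): V(2,0)=0.0000, V(2,1)=0.0000, V(2,2)=32.8896
  t=1,j=0: stock 105.2700 → up 132.6402 (V=0.0000), down 91.5849 (V=0.0000). Price 0.0000; hedge Δ=0.0000, bond B=0.0000.
  t=1,j=1: stock 152.4600 → up 192.0996 (V=32.8896), down 132.6402 (V=0.0000). Price 17.6331; hedge Δ=0.5531, bond B=-66.6992.
  t=0,j=0: stock 121.0000 → up 152.4600 (V=17.6331), down 105.2700 (V=0.0000). Price 9.4537; hedge Δ=0.3737, bond B=-35.7595.
The time-0 hedge costs 9.4537, which is the no-arbitrage price.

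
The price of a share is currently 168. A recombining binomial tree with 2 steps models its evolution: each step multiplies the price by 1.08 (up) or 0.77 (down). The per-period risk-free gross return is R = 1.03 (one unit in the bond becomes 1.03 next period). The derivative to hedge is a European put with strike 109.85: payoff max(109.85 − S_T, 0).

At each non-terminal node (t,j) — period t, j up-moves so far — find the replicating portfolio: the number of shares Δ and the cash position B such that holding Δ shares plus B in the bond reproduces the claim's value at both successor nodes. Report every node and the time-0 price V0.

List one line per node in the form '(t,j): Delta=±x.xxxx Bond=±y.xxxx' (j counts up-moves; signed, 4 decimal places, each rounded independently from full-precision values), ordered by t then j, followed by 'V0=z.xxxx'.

Risk-neutral probability p* = (R−d)/(u−d) = (1.03−0.77)/(1.08−0.77) = 0.8387.
Payoff layer (t=2): V(2,0)=10.2428, V(2,1)=0.0000, V(2,2)=0.0000
Node (1,0) S=129.3600: V=(p*·0.0000+(1−p*)·10.2428)/1.03=1.6039; Δ=(0.0000−10.2428)/(139.7088−99.6072)=-0.2554; B=V−Δ·S=34.6452
Node (1,1) S=181.4400: V=(p*·0.0000+(1−p*)·0.0000)/1.03=0.0000; Δ=(0.0000−0.0000)/(195.9552−139.7088)=0.0000; B=V−Δ·S=0.0000
Node (0,0) S=168.0000: V=(p*·0.0000+(1−p*)·1.6039)/1.03=0.2512; Δ=(0.0000−1.6039)/(181.4400−129.3600)=-0.0308; B=V−Δ·S=5.4252
The time-0 hedge costs 0.2512, which is the no-arbitrage price.

(0,0): Delta=-0.0308 Bond=5.4252
(1,0): Delta=-0.2554 Bond=34.6452
(1,1): Delta=0.0000 Bond=0.0000
V0=0.2512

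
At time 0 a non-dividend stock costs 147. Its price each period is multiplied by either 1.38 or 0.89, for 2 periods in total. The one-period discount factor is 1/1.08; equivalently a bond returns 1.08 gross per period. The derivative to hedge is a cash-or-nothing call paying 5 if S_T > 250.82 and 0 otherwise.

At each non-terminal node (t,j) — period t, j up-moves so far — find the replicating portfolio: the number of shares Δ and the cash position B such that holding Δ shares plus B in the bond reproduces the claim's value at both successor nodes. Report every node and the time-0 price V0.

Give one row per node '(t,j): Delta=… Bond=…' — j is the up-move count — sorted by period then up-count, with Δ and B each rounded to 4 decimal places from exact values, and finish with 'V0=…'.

Under the risk-neutral measure, an up-move has probability p* = (R−d)/(u−d) = 0.3878 and values discount at R = 1.08.
Terminal payoffs: V(2,0)=0.0000, V(2,1)=0.0000, V(2,2)=5.0000
(1,0): S=130.8300. Δ = (V_up−V_dn)/(S_up−S_dn) = (0.0000−0.0000)/(180.5454−116.4387) = 0.0000. V = [p*·0.0000 + (1−p*)·0.0000]/1.08 = 0.0000. B = V − Δ·S = 0.0000.
(1,1): S=202.8600. Δ = (V_up−V_dn)/(S_up−S_dn) = (5.0000−0.0000)/(279.9468−180.5454) = 0.0503. V = [p*·5.0000 + (1−p*)·0.0000]/1.08 = 1.7952. B = V − Δ·S = -8.4089.
(0,0): S=147.0000. Δ = (V_up−V_dn)/(S_up−S_dn) = (1.7952−0.0000)/(202.8600−130.8300) = 0.0249. V = [p*·1.7952 + (1−p*)·0.0000]/1.08 = 0.6445. B = V − Δ·S = -3.0191.
Self-financing check: at every node Δ·S+B equals the discounted successor values.

(0,0): Delta=0.0249 Bond=-3.0191
(1,0): Delta=0.0000 Bond=0.0000
(1,1): Delta=0.0503 Bond=-8.4089
V0=0.6445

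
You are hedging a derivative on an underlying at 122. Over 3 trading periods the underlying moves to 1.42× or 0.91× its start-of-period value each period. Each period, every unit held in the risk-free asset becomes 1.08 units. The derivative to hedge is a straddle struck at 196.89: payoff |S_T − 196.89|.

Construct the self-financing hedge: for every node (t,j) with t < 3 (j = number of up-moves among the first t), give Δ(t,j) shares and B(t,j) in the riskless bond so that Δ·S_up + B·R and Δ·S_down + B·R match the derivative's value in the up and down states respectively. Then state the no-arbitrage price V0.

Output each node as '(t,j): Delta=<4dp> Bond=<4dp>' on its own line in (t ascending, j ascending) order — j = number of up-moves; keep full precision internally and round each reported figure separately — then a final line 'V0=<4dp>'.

Risk-neutral probability p* = (R−d)/(u−d) = (1.08−0.91)/(1.42−0.91) = 0.3333.
At expiry t=3: V(3,0)=104.9543, V(3,1)=53.4300, V(3,2)=26.9707, V(3,3)=152.4311
  t=2,j=0: stock 101.0282 → up 143.4600 (V=53.4300), down 91.9357 (V=104.9543). Price 81.2774; hedge Δ=-1.0000, bond B=182.3056.
  t=2,j=1: stock 157.6484 → up 223.8607 (V=26.9707), down 143.4600 (V=53.4300). Price 41.3058; hedge Δ=-0.3291, bond B=93.1866.
  t=2,j=2: stock 246.0008 → up 349.3211 (V=152.4311), down 223.8607 (V=26.9707). Price 63.6952; hedge Δ=1.0000, bond B=-182.3056.
  t=1,j=0: stock 111.0200 → up 157.6484 (V=41.3058), down 101.0282 (V=81.2774). Price 62.9199; hedge Δ=-0.7060, bond B=141.2956.
  t=1,j=1: stock 173.2400 → up 246.0008 (V=63.6952), down 157.6484 (V=41.3058). Price 45.1564; hedge Δ=0.2534, bond B=1.2554.
  t=0,j=0: stock 122.0000 → up 173.2400 (V=45.1564), down 111.0200 (V=62.9199). Price 52.7766; hedge Δ=-0.2855, bond B=87.6070.
The time-0 hedge costs 52.7766, which is the no-arbitrage price.

(0,0): Delta=-0.2855 Bond=87.6070
(1,0): Delta=-0.7060 Bond=141.2956
(1,1): Delta=0.2534 Bond=1.2554
(2,0): Delta=-1.0000 Bond=182.3056
(2,1): Delta=-0.3291 Bond=93.1866
(2,2): Delta=1.0000 Bond=-182.3056
V0=52.7766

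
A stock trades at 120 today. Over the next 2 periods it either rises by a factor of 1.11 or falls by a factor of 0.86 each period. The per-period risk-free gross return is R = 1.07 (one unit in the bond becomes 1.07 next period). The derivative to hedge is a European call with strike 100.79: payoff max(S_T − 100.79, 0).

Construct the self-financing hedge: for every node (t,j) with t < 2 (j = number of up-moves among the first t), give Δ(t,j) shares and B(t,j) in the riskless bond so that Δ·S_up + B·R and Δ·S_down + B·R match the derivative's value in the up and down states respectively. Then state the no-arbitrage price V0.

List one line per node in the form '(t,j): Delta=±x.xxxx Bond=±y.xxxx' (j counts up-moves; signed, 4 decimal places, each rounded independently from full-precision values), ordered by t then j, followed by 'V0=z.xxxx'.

Risk-neutral probability p* = (R−d)/(u−d) = (1.07−0.86)/(1.11−0.86) = 0.8400.
Terminal values V(2,·): V(2,0)=0.0000, V(2,1)=13.7620, V(2,2)=47.0620
  t=1,j=0: stock 103.2000 → up 114.5520 (V=13.7620), down 88.7520 (V=0.0000). Price 10.8038; hedge Δ=0.5334, bond B=-44.2442.
  t=1,j=1: stock 133.2000 → up 147.8520 (V=47.0620), down 114.5520 (V=13.7620). Price 39.0037; hedge Δ=1.0000, bond B=-94.1963.
  t=0,j=0: stock 120.0000 → up 133.2000 (V=39.0037), down 103.2000 (V=10.8038). Price 32.2353; hedge Δ=0.9400, bond B=-80.5644.
Self-financing check: at every node Δ·S+B equals the discounted successor values.

(0,0): Delta=0.9400 Bond=-80.5644
(1,0): Delta=0.5334 Bond=-44.2442
(1,1): Delta=1.0000 Bond=-94.1963
V0=32.2353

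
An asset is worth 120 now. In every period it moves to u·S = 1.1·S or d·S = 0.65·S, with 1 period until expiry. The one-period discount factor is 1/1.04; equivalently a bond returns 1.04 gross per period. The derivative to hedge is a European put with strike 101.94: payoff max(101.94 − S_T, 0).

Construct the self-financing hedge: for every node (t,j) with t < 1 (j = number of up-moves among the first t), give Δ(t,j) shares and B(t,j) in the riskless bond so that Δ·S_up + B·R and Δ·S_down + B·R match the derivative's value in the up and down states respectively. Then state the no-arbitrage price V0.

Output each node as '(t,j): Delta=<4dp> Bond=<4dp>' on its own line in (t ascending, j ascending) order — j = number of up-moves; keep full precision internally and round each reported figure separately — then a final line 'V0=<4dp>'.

(0,0): Delta=-0.4433 Bond=56.2692
V0=3.0692

No-arbitrage ⇒ martingale measure with p* = (R−d)/(u−d) = 0.8667.
Payoff layer (t=1): V(1,0)=23.9400, V(1,1)=0.0000
Node (0,0) S=120.0000: V=(p*·0.0000+(1−p*)·23.9400)/1.04=3.0692; Δ=(0.0000−23.9400)/(132.0000−78.0000)=-0.4433; B=V−Δ·S=56.2692
Self-financing check: at every node Δ·S+B equals the discounted successor values.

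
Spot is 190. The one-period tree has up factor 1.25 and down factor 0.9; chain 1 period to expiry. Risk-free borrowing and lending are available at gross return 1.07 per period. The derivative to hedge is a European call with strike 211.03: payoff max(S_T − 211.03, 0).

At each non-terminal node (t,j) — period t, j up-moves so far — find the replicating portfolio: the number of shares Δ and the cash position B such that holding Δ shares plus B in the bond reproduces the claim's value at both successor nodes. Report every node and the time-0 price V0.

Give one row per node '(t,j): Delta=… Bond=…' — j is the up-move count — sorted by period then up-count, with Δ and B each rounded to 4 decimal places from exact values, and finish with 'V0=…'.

(0,0): Delta=0.3980 Bond=-63.6128
V0=12.0158

Under the risk-neutral measure, an up-move has probability p* = (R−d)/(u−d) = 0.4857 and values discount at R = 1.07.
Payoff layer (t=1): V(1,0)=0.0000, V(1,1)=26.4700
Node (0,0) S=190.0000: V=(p*·26.4700+(1−p*)·0.0000)/1.07=12.0158; Δ=(26.4700−0.0000)/(237.5000−171.0000)=0.3980; B=V−Δ·S=-63.6128
Check: Δ(0,0)·S0 + B(0,0) = 12.0158 = V0.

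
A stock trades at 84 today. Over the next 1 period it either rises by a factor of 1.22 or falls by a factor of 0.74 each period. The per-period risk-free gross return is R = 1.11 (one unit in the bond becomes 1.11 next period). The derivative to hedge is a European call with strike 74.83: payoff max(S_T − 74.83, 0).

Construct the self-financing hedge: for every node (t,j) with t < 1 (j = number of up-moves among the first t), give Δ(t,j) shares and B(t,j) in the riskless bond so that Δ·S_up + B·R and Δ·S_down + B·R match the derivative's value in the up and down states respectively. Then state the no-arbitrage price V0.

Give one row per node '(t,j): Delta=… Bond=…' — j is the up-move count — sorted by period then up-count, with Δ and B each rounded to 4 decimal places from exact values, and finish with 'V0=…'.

Since d<R<u, set p* = (R−d)/(u−d) = 0.7708; price each node as the discounted p*-expectation of its children.
Payoff layer (t=1): V(1,0)=0.0000, V(1,1)=27.6500
  t=0,j=0: stock 84.0000 → up 102.4800 (V=27.6500), down 62.1600 (V=0.0000). Price 19.2014; hedge Δ=0.6858, bond B=-38.4028.
Each (Δ,B) replicates both successor values, so the strategy is self-financing and V0 is arbitrage-free.

(0,0): Delta=0.6858 Bond=-38.4028
V0=19.2014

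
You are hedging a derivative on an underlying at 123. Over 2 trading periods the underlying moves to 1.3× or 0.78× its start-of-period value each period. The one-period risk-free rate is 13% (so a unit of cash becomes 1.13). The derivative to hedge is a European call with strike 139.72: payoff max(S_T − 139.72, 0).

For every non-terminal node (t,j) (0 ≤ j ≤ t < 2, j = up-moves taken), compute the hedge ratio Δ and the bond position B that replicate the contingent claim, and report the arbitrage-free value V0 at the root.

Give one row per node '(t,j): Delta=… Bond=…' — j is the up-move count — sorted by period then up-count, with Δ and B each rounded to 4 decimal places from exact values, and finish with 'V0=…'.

No-arbitrage ⇒ martingale measure with p* = (R−d)/(u−d) = 0.6731.
Terminal payoffs: V(2,0)=0.0000, V(2,1)=0.0000, V(2,2)=68.1500
Node (1,0) S=95.9400: V=(p*·0.0000+(1−p*)·0.0000)/1.13=0.0000; Δ=(0.0000−0.0000)/(124.7220−74.8332)=0.0000; B=V−Δ·S=0.0000
Node (1,1) S=159.9000: V=(p*·68.1500+(1−p*)·0.0000)/1.13=40.5931; Δ=(68.1500−0.0000)/(207.8700−124.7220)=0.8196; B=V−Δ·S=-90.4646
Node (0,0) S=123.0000: V=(p*·40.5931+(1−p*)·0.0000)/1.13=24.1790; Δ=(40.5931−0.0000)/(159.9000−95.9400)=0.6347; B=V−Δ·S=-53.8846
Check: Δ(0,0)·S0 + B(0,0) = 24.1790 = V0.

(0,0): Delta=0.6347 Bond=-53.8846
(1,0): Delta=0.0000 Bond=0.0000
(1,1): Delta=0.8196 Bond=-90.4646
V0=24.1790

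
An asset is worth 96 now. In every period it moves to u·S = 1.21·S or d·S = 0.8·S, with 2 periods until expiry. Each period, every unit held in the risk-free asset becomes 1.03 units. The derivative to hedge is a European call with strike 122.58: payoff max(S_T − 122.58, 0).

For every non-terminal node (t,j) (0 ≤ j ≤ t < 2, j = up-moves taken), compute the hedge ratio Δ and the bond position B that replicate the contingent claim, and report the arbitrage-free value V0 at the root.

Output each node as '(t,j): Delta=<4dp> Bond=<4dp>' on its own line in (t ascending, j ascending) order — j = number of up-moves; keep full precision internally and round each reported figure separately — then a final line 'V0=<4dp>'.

Under the risk-neutral measure, an up-move has probability p* = (R−d)/(u−d) = 0.5610 and values discount at R = 1.03.
At expiry t=2: V(2,0)=0.0000, V(2,1)=0.0000, V(2,2)=17.9736
(1,0): S=76.8000. Δ = (V_up−V_dn)/(S_up−S_dn) = (0.0000−0.0000)/(92.9280−61.4400) = 0.0000. V = [p*·0.0000 + (1−p*)·0.0000]/1.03 = 0.0000. B = V − Δ·S = 0.0000.
(1,1): S=116.1600. Δ = (V_up−V_dn)/(S_up−S_dn) = (17.9736−0.0000)/(140.5536−92.9280) = 0.3774. V = [p*·17.9736 + (1−p*)·0.0000]/1.03 = 9.7891. B = V − Δ·S = -34.0490.
(0,0): S=96.0000. Δ = (V_up−V_dn)/(S_up−S_dn) = (9.7891−0.0000)/(116.1600−76.8000) = 0.2487. V = [p*·9.7891 + (1−p*)·0.0000]/1.03 = 5.3315. B = V − Δ·S = -18.5443.
The time-0 hedge costs 5.3315, which is the no-arbitrage price.

(0,0): Delta=0.2487 Bond=-18.5443
(1,0): Delta=0.0000 Bond=0.0000
(1,1): Delta=0.3774 Bond=-34.0490
V0=5.3315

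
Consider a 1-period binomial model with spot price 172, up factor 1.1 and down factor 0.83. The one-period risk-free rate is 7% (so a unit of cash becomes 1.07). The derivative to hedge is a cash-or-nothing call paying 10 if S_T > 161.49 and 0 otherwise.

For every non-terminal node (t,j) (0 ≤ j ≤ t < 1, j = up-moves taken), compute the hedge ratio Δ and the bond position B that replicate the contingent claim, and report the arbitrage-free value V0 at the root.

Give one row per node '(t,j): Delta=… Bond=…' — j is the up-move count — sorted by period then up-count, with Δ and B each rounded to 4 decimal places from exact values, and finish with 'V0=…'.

No-arbitrage ⇒ martingale measure with p* = (R−d)/(u−d) = 0.8889.
Payoff layer (t=1): V(1,0)=0.0000, V(1,1)=10.0000
  t=0,j=0: stock 172.0000 → up 189.2000 (V=10.0000), down 142.7600 (V=0.0000). Price 8.3074; hedge Δ=0.2153, bond B=-28.7297.
Each (Δ,B) replicates both successor values, so the strategy is self-financing and V0 is arbitrage-free.

(0,0): Delta=0.2153 Bond=-28.7297
V0=8.3074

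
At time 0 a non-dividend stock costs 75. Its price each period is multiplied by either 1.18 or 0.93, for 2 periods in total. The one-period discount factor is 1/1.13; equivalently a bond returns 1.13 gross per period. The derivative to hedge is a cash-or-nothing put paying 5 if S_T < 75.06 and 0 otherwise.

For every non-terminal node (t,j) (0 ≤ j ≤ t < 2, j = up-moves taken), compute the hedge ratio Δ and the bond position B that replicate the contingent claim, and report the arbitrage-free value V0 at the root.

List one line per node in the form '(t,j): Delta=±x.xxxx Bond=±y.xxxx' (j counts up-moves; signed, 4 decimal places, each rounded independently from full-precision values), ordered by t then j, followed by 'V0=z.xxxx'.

Under the risk-neutral measure, an up-move has probability p* = (R−d)/(u−d) = 0.8000 and values discount at R = 1.13.
Terminal payoffs: V(2,0)=5.0000, V(2,1)=0.0000, V(2,2)=0.0000
Node (1,0) S=69.7500: V=(p*·0.0000+(1−p*)·5.0000)/1.13=0.8850; Δ=(0.0000−5.0000)/(82.3050−64.8675)=-0.2867; B=V−Δ·S=20.8850
Node (1,1) S=88.5000: V=(p*·0.0000+(1−p*)·0.0000)/1.13=0.0000; Δ=(0.0000−0.0000)/(104.4300−82.3050)=0.0000; B=V−Δ·S=0.0000
Node (0,0) S=75.0000: V=(p*·0.0000+(1−p*)·0.8850)/1.13=0.1566; Δ=(0.0000−0.8850)/(88.5000−69.7500)=-0.0472; B=V−Δ·S=3.6965
Root portfolio cost Δ·75+B reproduces V0=0.1566.

(0,0): Delta=-0.0472 Bond=3.6965
(1,0): Delta=-0.2867 Bond=20.8850
(1,1): Delta=0.0000 Bond=0.0000
V0=0.1566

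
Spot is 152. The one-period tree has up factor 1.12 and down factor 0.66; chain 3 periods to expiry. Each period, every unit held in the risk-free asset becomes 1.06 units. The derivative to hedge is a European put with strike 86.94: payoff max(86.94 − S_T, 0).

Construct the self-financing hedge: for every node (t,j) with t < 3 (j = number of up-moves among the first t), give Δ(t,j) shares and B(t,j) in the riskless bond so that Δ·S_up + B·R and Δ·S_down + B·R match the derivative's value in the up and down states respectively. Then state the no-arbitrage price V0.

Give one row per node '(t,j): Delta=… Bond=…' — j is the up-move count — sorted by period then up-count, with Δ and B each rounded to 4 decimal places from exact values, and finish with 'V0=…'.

Since d<R<u, set p* = (R−d)/(u−d) = 0.8696; price each node as the discounted p*-expectation of its children.
At expiry t=3: V(3,0)=43.2406, V(3,1)=12.7835, V(3,2)=0.0000, V(3,3)=0.0000
Node (2,0) S=66.2112: V=(p*·12.7835+(1−p*)·43.2406)/1.06=15.8077; Δ=(12.7835−43.2406)/(74.1565−43.6994)=-1.0000; B=V−Δ·S=82.0189
Node (2,1) S=112.3584: V=(p*·0.0000+(1−p*)·12.7835)/1.06=1.5730; Δ=(0.0000−12.7835)/(125.8414−74.1565)=-0.2473; B=V−Δ·S=29.3631
Node (2,2) S=190.6688: V=(p*·0.0000+(1−p*)·0.0000)/1.06=0.0000; Δ=(0.0000−0.0000)/(213.5491−125.8414)=0.0000; B=V−Δ·S=0.0000
Node (1,0) S=100.3200: V=(p*·1.5730+(1−p*)·15.8077)/1.06=3.2356; Δ=(1.5730−15.8077)/(112.3584−66.2112)=-0.3085; B=V−Δ·S=34.1805
Node (1,1) S=170.2400: V=(p*·0.0000+(1−p*)·1.5730)/1.06=0.1936; Δ=(0.0000−1.5730)/(190.6688−112.3584)=-0.0201; B=V−Δ·S=3.6132
Node (0,0) S=152.0000: V=(p*·0.1936+(1−p*)·3.2356)/1.06=0.5569; Δ=(0.1936−3.2356)/(170.2400−100.3200)=-0.0435; B=V−Δ·S=7.1700
The time-0 hedge costs 0.5569, which is the no-arbitrage price.

(0,0): Delta=-0.0435 Bond=7.1700
(1,0): Delta=-0.3085 Bond=34.1805
(1,1): Delta=-0.0201 Bond=3.6132
(2,0): Delta=-1.0000 Bond=82.0189
(2,1): Delta=-0.2473 Bond=29.3631
(2,2): Delta=0.0000 Bond=0.0000
V0=0.5569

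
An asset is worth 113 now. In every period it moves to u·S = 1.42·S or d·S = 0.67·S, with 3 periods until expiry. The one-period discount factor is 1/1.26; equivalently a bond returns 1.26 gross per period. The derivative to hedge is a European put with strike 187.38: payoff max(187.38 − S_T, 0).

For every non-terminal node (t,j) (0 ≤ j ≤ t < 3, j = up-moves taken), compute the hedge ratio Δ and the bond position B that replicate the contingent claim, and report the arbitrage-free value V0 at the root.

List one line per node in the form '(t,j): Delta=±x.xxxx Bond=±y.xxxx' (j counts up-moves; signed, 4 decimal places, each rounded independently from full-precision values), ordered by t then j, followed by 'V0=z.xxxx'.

Risk-neutral probability p* = (R−d)/(u−d) = (1.26−0.67)/(1.42−0.67) = 0.7867.
Payoff layer (t=3): V(3,0)=153.3938, V(3,1)=115.3495, V(3,2)=34.7184, V(3,3)=0.0000
  t=2,j=0: stock 50.7257 → up 72.0305 (V=115.3495), down 33.9862 (V=153.3938). Price 97.9886; hedge Δ=-1.0000, bond B=148.7143.
  t=2,j=1: stock 107.5082 → up 152.6616 (V=34.7184), down 72.0305 (V=115.3495). Price 41.2061; hedge Δ=-1.0000, bond B=148.7143.
  t=2,j=2: stock 227.8532 → up 323.5515 (V=0.0000), down 152.6616 (V=34.7184). Price 5.8782; hedge Δ=-0.2032, bond B=52.1694.
  t=1,j=0: stock 75.7100 → up 107.5082 (V=41.2061), down 50.7257 (V=97.9886). Price 42.3172; hedge Δ=-1.0000, bond B=118.0272.
  t=1,j=1: stock 160.4600 → up 227.8532 (V=5.8782), down 107.5082 (V=41.2061). Price 10.6467; hedge Δ=-0.2936, bond B=57.7505.
  t=0,j=0: stock 113.0000 → up 160.4600 (V=10.6467), down 75.7100 (V=42.3172). Price 13.8120; hedge Δ=-0.3737, bond B=56.0393.
Root portfolio cost Δ·113+B reproduces V0=13.8120.

(0,0): Delta=-0.3737 Bond=56.0393
(1,0): Delta=-1.0000 Bond=118.0272
(1,1): Delta=-0.2936 Bond=57.7505
(2,0): Delta=-1.0000 Bond=148.7143
(2,1): Delta=-1.0000 Bond=148.7143
(2,2): Delta=-0.2032 Bond=52.1694
V0=13.8120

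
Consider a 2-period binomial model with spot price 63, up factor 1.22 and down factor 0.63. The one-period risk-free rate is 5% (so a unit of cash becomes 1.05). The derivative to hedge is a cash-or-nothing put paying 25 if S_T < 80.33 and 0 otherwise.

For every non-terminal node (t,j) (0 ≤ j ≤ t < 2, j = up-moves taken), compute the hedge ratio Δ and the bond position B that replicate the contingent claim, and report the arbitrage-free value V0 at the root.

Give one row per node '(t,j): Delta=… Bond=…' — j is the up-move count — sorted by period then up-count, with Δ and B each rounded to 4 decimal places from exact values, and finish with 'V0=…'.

(0,0): Delta=-0.4560 Bond=39.9122
(1,0): Delta=0.0000 Bond=23.8095
(1,1): Delta=-0.5513 Bond=49.2333
V0=11.1848

Since d<R<u, set p* = (R−d)/(u−d) = 0.7119; price each node as the discounted p*-expectation of its children.
Terminal payoffs: V(2,0)=25.0000, V(2,1)=25.0000, V(2,2)=0.0000
(1,0): S=39.6900. Δ = (V_up−V_dn)/(S_up−S_dn) = (25.0000−25.0000)/(48.4218−25.0047) = 0.0000. V = [p*·25.0000 + (1−p*)·25.0000]/1.05 = 23.8095. B = V − Δ·S = 23.8095.
(1,1): S=76.8600. Δ = (V_up−V_dn)/(S_up−S_dn) = (0.0000−25.0000)/(93.7692−48.4218) = -0.5513. V = [p*·0.0000 + (1−p*)·25.0000]/1.05 = 6.8604. B = V − Δ·S = 49.2333.
(0,0): S=63.0000. Δ = (V_up−V_dn)/(S_up−S_dn) = (6.8604−23.8095)/(76.8600−39.6900) = -0.4560. V = [p*·6.8604 + (1−p*)·23.8095]/1.05 = 11.1848. B = V − Δ·S = 39.9122.
Check: Δ(0,0)·S0 + B(0,0) = 11.1848 = V0.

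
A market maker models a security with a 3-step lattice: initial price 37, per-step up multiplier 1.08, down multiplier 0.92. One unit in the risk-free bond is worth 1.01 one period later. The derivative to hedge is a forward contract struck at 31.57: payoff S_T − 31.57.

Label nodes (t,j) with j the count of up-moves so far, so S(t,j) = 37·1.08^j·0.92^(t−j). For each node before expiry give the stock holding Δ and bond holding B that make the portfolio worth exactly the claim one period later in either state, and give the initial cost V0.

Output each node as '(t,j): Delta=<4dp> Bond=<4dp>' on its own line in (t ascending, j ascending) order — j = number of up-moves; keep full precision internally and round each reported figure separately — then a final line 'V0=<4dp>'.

Risk-neutral probability p* = (R−d)/(u−d) = (1.01−0.92)/(1.08−0.92) = 0.5625.
Terminal values V(3,·): V(3,0)=-2.7585, V(3,1)=2.2521, V(3,2)=8.1343, V(3,3)=15.0393
Node (2,0) S=31.3168: V=(p*·2.2521+(1−p*)·-2.7585)/1.01=0.0594; Δ=(2.2521−-2.7585)/(33.8221−28.8115)=1.0000; B=V−Δ·S=-31.2574
Node (2,1) S=36.7632: V=(p*·8.1343+(1−p*)·2.2521)/1.01=5.5058; Δ=(8.1343−2.2521)/(39.7043−33.8221)=1.0000; B=V−Δ·S=-31.2574
Node (2,2) S=43.1568: V=(p*·15.0393+(1−p*)·8.1343)/1.01=11.8994; Δ=(15.0393−8.1343)/(46.6093−39.7043)=1.0000; B=V−Δ·S=-31.2574
Node (1,0) S=34.0400: V=(p*·5.5058+(1−p*)·0.0594)/1.01=3.0921; Δ=(5.5058−0.0594)/(36.7632−31.3168)=1.0000; B=V−Δ·S=-30.9479
Node (1,1) S=39.9600: V=(p*·11.8994+(1−p*)·5.5058)/1.01=9.0121; Δ=(11.8994−5.5058)/(43.1568−36.7632)=1.0000; B=V−Δ·S=-30.9479
Node (0,0) S=37.0000: V=(p*·9.0121+(1−p*)·3.0921)/1.01=6.3585; Δ=(9.0121−3.0921)/(39.9600−34.0400)=1.0000; B=V−Δ·S=-30.6415
Self-financing check: at every node Δ·S+B equals the discounted successor values.

(0,0): Delta=1.0000 Bond=-30.6415
(1,0): Delta=1.0000 Bond=-30.9479
(1,1): Delta=1.0000 Bond=-30.9479
(2,0): Delta=1.0000 Bond=-31.2574
(2,1): Delta=1.0000 Bond=-31.2574
(2,2): Delta=1.0000 Bond=-31.2574
V0=6.3585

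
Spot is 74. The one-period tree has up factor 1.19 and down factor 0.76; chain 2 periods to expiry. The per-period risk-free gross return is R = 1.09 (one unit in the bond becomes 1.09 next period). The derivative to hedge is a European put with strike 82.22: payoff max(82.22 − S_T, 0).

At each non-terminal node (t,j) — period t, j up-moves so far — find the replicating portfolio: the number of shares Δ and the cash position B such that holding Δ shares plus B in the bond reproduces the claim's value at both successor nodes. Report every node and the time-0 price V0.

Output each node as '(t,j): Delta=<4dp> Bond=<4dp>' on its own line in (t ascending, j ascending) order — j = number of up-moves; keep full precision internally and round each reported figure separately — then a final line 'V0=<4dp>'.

(0,0): Delta=-0.5006 Bond=43.4340
(1,0): Delta=-1.0000 Bond=75.4312
(1,1): Delta=-0.4039 Bond=38.8315
V0=6.3921

Since d<R<u, set p* = (R−d)/(u−d) = 0.7674; price each node as the discounted p*-expectation of its children.
Payoff layer (t=2): V(2,0)=39.4776, V(2,1)=15.2944, V(2,2)=0.0000
Node (1,0) S=56.2400: V=(p*·15.2944+(1−p*)·39.4776)/1.09=19.1912; Δ=(15.2944−39.4776)/(66.9256−42.7424)=-1.0000; B=V−Δ·S=75.4312
Node (1,1) S=88.0600: V=(p*·0.0000+(1−p*)·15.2944)/1.09=3.2632; Δ=(0.0000−15.2944)/(104.7914−66.9256)=-0.4039; B=V−Δ·S=38.8315
Node (0,0) S=74.0000: V=(p*·3.2632+(1−p*)·19.1912)/1.09=6.3921; Δ=(3.2632−19.1912)/(88.0600−56.2400)=-0.5006; B=V−Δ·S=43.4340
Check: Δ(0,0)·S0 + B(0,0) = 6.3921 = V0.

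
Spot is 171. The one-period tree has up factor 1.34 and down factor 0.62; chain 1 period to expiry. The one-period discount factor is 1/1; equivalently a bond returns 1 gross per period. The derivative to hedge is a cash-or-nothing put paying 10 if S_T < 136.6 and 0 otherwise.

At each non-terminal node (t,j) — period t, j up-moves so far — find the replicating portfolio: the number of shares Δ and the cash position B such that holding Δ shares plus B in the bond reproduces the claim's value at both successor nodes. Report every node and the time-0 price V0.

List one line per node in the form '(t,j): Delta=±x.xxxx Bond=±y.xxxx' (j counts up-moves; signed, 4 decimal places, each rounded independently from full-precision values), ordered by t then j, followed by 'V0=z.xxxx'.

(0,0): Delta=-0.0812 Bond=18.6111
V0=4.7222

No-arbitrage ⇒ martingale measure with p* = (R−d)/(u−d) = 0.5278.
Terminal payoffs: V(1,0)=10.0000, V(1,1)=0.0000
Node (0,0) S=171.0000: V=(p*·0.0000+(1−p*)·10.0000)/1=4.7222; Δ=(0.0000−10.0000)/(229.1400−106.0200)=-0.0812; B=V−Δ·S=18.6111
Self-financing check: at every node Δ·S+B equals the discounted successor values.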